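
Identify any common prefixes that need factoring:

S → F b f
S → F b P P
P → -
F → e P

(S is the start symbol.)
Left-factoring is needed when two productions for the same non-terminal
share a common prefix on the right-hand side.

Productions for S:
  S → F b f
  S → F b P P

Found common prefix 'F b' in productions for S

Answer: Yes, S has productions with common prefix 'F b'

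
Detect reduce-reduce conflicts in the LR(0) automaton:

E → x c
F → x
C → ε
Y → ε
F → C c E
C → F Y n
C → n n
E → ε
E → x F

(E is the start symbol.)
Augment with E' → E and build the canonical LR(0) collection (I0 = CLOSURE({[E' → . E]}), then GOTO on every symbol after a dot until no new states appear). It has 13 states:
  I0: { [E → . x F], [E → . x c], [E → .], [E' → . E] }  — shift, reduce
  I1: { [E' → E .] }  — accept
  I2: { [C → . F Y n], [C → . n n], [C → .], [E → x . F], [E → x . c], [F → . C c E], [F → . x] }  — shift, reduce
  I3: { [F → C . c E] }  — shift
  I4: { [C → F . Y n], [E → x F .], [Y → .] }  — 2 reduces
  I5: { [E → x c .] }  — reduce
  I6: { [C → n . n] }  — shift
  I7: { [F → x .] }  — reduce
  I8: { [C → n n .] }  — reduce
  I9: { [C → F Y . n] }  — shift
  I10: { [C → F Y n .] }  — reduce
  I11: { [E → . x F], [E → . x c], [E → .], [F → C c . E] }  — shift, reduce
  I12: { [F → C c E .] }  — reduce

I4 contains complete items [E → x F .], [Y → .] — reduce-reduce conflict.

Answer: Yes — I4: [E → x F .] vs [Y → .]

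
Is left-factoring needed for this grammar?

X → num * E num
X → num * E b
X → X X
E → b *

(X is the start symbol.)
Yes, X has productions with common prefix 'num * E'

Left-factoring is needed when two productions for the same non-terminal
share a common prefix on the right-hand side.

Productions for X:
  X → num * E num
  X → num * E b
  X → X X

Found common prefix 'num * E' in productions for X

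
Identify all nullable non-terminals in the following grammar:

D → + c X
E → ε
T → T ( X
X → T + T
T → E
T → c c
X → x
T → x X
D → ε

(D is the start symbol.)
{ 'D', 'E', 'T' }

ε-productions: E → ε, D → ε
So E, D are immediately nullable.
T → E: every symbol on the right is nullable, so T is nullable too.
No further non-terminal can be added: every production for the remaining non-terminals contains a terminal or a non-nullable non-terminal.
Nullable = { 'D', 'E', 'T' }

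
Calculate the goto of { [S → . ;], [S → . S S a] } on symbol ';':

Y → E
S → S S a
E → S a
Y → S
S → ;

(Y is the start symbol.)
GOTO(I, ';') = CLOSURE({ [A → αX.β] : [A → α.Xβ] ∈ I, X = ';' })

Items with dot before ';', with the dot advanced:
  [S → . ;] → [S → ; .]
Closure adds nothing (no advanced item has the dot before a non-terminal).

GOTO = { [S → ; .] }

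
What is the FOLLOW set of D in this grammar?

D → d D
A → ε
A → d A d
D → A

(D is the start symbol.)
{ $ }

To compute FOLLOW(D), find every occurrence of D on a right-hand side N → α D β: add FIRST(β) \ {ε}, and if β is empty or nullable also add FOLLOW(N). Iterate to a fixed point.

D is the start symbol, so $ ∈ FOLLOW(D).
In D → d D: D is at the end; this adds FOLLOW(D) to itself — nothing new

Taking the union: FOLLOW(D) = { $ }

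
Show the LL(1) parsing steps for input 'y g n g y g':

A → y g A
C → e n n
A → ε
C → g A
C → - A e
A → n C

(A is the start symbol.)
Stack is shown with the top on the left.

Stack    Input          Action
------------------------------
A $      y g n g y g $  output A → y g A
y g A $  y g n g y g $  match 'y'
g A $    g n g y g $    match 'g'
A $      n g y g $      output A → n C
n C $    n g y g $      match 'n'
C $      g y g $        output C → g A
g A $    g y g $        match 'g'
A $      y g $          output A → y g A
y g A $  y g $          match 'y'
g A $    g $            match 'g'
A $      $              output A → ε
$        $              accept

The string is accepted.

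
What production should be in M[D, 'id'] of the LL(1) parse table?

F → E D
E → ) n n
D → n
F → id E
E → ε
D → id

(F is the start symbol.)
D → id

To find M[D, 'id'], we find productions for D where 'id' is in the predict set (PREDICT(N → α) = (FIRST(α) \ {ε}) ∪ (FOLLOW(N) if α ⇒* ε)).

D → n: PREDICT = { 'n' }
D → id: PREDICT = { 'id' }
  'id' is in predict set, so this production goes in M[D, 'id']

M[D, 'id'] = D → id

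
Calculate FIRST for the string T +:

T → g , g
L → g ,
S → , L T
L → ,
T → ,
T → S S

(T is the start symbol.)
{ ',', 'g' }

FIRST sets of the non-terminals involved (from the grammar, by fixed-point iteration):
  FIRST(T) = { ',', 'g' }

To compute FIRST(T +), process the symbols left to right:
Symbol T is a non-terminal. Add FIRST(T) \ {ε} = { ',', 'g' }
T is not nullable (ε ∉ FIRST(T)), so stop here.
FIRST(T +) = { ',', 'g' }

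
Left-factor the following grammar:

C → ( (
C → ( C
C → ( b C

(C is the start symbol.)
Left-factoring transforms A → αβ₁ | αβ₂ into A → αA' and A' → β₁ | β₂
(α is the longest common prefix among the alternatives). Repeat until
no nonterminal has two alternatives with a common prefix.

Round 1: C has alternatives sharing prefix '('. Introduce C': C → ( C'
  Add: C' → (
  Add: C' → C
  Add: C' → b C

No remaining common prefixes — done.

Resulting grammar:
C → ( C'
C' → (
C' → C
C' → b C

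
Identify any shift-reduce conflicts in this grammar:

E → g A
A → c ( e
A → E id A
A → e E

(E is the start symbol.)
No shift-reduce conflicts

A shift-reduce conflict occurs when an LR(0) state has both:
  - a complete (reduce) item [A → α .] (dot at the end), and
  - a shift item [B → β . c γ] (dot before a terminal).

Augment with E' → E and build the canonical LR(0) collection (I0 = CLOSURE({[E' → . E]}), then GOTO on every symbol after a dot until no new states appear). It has 12 states:
  I0: { [E → . g A], [E' → . E] }  — shift
  I1: { [E' → E .] }  — accept
  I2: { [A → . E id A], [A → . c ( e], [A → . e E], [E → . g A], [E → g . A] }  — shift
  I3: { [E → g A .] }  — reduce
  I4: { [A → E . id A] }  — shift
  I5: { [A → c . ( e] }  — shift
  I6: { [A → e . E], [E → . g A] }  — shift
  I7: { [A → e E .] }  — reduce
  I8: { [A → c ( . e] }  — shift
  I9: { [A → c ( e .] }  — reduce
  I10: { [A → . E id A], [A → . c ( e], [A → . e E], [A → E id . A], [E → . g A] }  — shift
  I11: { [A → E id A .] }  — reduce

No state contains both a complete item and a shift item.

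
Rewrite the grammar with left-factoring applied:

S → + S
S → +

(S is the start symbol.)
Left-factoring transforms A → αβ₁ | αβ₂ into A → αA' and A' → β₁ | β₂
(α is the longest common prefix among the alternatives). Repeat until
no nonterminal has two alternatives with a common prefix.

Round 1: S has alternatives sharing prefix '+'. Introduce S': S → + S'
  Add: S' → S
  Add: S' → ε

No remaining common prefixes — done.

Resulting grammar:
S → + S'
S' → S
S' → ε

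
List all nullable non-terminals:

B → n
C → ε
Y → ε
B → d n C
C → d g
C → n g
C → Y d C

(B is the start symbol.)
ε-productions: C → ε, Y → ε
So C, Y are immediately nullable.
No further non-terminal can be added: every production for the remaining non-terminals contains a terminal or a non-nullable non-terminal.
Nullable = { 'C', 'Y' }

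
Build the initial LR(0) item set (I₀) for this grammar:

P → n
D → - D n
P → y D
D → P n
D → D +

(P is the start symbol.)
{ [P → . n], [P → . y D], [P' → . P] }

First, augment the grammar with P' → P
I₀ = CLOSURE({ [P' → . P] }):
  [P' → . P] has the dot before P: add [P → . n], [P → . y D]
No further items can be added.

I₀ = { [P → . n], [P → . y D], [P' → . P] }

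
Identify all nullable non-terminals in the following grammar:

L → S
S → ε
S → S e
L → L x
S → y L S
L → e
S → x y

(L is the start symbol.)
{ 'L', 'S' }

A non-terminal is nullable if it can derive ε (the empty string): either it has an ε-production, or it has a production whose right-hand side consists entirely of nullable non-terminals.

ε-productions: S → ε
So S is immediately nullable.
L → S: every symbol on the right is nullable, so L is nullable too.
Every non-terminal is now nullable.
Nullable = { 'L', 'S' }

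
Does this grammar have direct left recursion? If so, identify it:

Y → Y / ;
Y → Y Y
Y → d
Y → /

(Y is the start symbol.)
Yes, Y is left-recursive

Direct left recursion occurs when N → N α for some non-terminal N (the right-hand side begins with the left-hand side itself).

Y → Y / ;: LEFT RECURSIVE (starts with Y)
Y → Y Y: LEFT RECURSIVE (starts with Y)
Y → d: starts with d
Y → /: starts with '/'

The grammar has direct left recursion on: Y.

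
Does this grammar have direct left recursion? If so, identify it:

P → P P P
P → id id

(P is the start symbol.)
P → P P P: LEFT RECURSIVE (starts with P)
P → id id: starts with id

The grammar has direct left recursion on: P.

Answer: Yes, P is left-recursive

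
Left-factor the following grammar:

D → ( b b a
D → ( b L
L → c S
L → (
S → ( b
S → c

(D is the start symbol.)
D → ( b D'
D' → b a
D' → L
L → c S
L → (
S → ( b
S → c

Left-factoring transforms A → αβ₁ | αβ₂ into A → αA' and A' → β₁ | β₂
(α is the longest common prefix among the alternatives). Repeat until
no nonterminal has two alternatives with a common prefix.

Round 1: D has alternatives sharing prefix '( b'. Introduce D': D → ( b D'
  Add: D' → b a
  Add: D' → L

No remaining common prefixes — done.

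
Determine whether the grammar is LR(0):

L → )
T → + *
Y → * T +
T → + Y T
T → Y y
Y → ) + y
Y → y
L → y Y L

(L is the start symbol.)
Augment with L' → L and build the canonical LR(0) collection (I0 = CLOSURE({[L' → . L]}), then GOTO on every symbol after a dot until no new states appear). It has 19 states:
  I0: { [L → . )], [L → . y Y L], [L' → . L] }  — shift
  I1: { [L → ) .] }  — reduce
  I2: { [L' → L .] }  — accept
  I3: { [L → y . Y L], [Y → . ) + y], [Y → . * T +], [Y → . y] }  — shift
  I4: { [Y → ) . + y] }  — shift
  I5: { [T → . + *], [T → . + Y T], [T → . Y y], [Y → * . T +], [Y → . ) + y], [Y → . * T +], [Y → . y] }  — shift
  I6: { [L → . )], [L → . y Y L], [L → y Y . L] }  — shift
  I7: { [Y → y .] }  — reduce
  I8: { [L → y Y L .] }  — reduce
  I9: { [T → + . *], [T → + . Y T], [Y → . ) + y], [Y → . * T +], [Y → . y] }  — shift
  I10: { [Y → * T . +] }  — shift
  I11: { [T → Y . y] }  — shift
  I12: { [T → Y y .] }  — reduce
  I13: { [Y → * T + .] }  — reduce
  I14: { [T → + * .], [T → . + *], [T → . + Y T], [T → . Y y], [Y → * . T +], [Y → . ) + y], [Y → . * T +], [Y → . y] }  — shift, reduce
  I15: { [T → + Y . T], [T → . + *], [T → . + Y T], [T → . Y y], [Y → . ) + y], [Y → . * T +], [Y → . y] }  — shift
  I16: { [T → + Y T .] }  — reduce
  I17: { [Y → ) + . y] }  — shift
  I18: { [Y → ) + y .] }  — reduce

Conflict in state I14:
  Shift-reduce conflict between [T → + * .] and [T → . + *]
So the grammar is NOT LR(0).

Answer: No. Shift-reduce conflict between [T → + * .] and [T → . + *]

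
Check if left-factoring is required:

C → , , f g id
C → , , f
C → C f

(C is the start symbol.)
Left-factoring is needed when two productions for the same non-terminal
share a common prefix on the right-hand side.

Productions for C:
  C → , , f g id
  C → , , f
  C → C f

Found common prefix ', , f' in productions for C

Answer: Yes, C has productions with common prefix ', , f'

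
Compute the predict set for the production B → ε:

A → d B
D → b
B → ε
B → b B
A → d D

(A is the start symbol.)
{ $ }

PREDICT(B → ε) = (FIRST(RHS) \ {ε}) ∪ (FOLLOW(B) if ε ∈ FIRST(RHS), i.e. RHS ⇒* ε)
The right-hand side is ε (FIRST(ε) = { ε }), so the predict set is FOLLOW(B) = { $ }
PREDICT(B → ε) = { $ }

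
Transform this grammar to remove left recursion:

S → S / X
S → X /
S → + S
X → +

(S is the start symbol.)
S is directly left-recursive. The standard transformation for
  A → A α₁ | ... | A α_m | β₁ | ... | β_n
is
  A  → β₁ A' | ... | β_n A'
  A' → α₁ A' | ... | α_m A' | ε

S → X / becomes S → X / S'
S → + S becomes S → + S S'
S → S / X becomes S' → / X S'
Add S' → ε

Productions for other non-terminals are unchanged:
  X → +

Resulting grammar:
S → X / S'
S → + S S'
S' → / X S'
S' → ε
X → +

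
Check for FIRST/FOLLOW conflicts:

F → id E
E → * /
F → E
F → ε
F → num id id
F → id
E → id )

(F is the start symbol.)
A FIRST/FOLLOW conflict occurs when a non-terminal N has a nullable alternative N → β (β ⇒* ε) and another alternative N → α with FIRST(α) ∩ FOLLOW(N) ≠ ∅: on such a lookahead the parser cannot decide between expanding α and letting N vanish via β.

Nullable non-terminals: F.
FIRST sets used below: FIRST(E) = { '*', 'id' }

F: nullable alternative(s) F → ε; FOLLOW(F) = { $ }
  F → id E: FIRST \ {ε} = { 'id' } — disjoint from FOLLOW(F)
  F → E: FIRST \ {ε} = { '*', 'id' } — disjoint from FOLLOW(F)
  F → ε: FIRST \ {ε} = { } — this is the only nullable alternative, skip
  F → num id id: FIRST \ {ε} = { 'num' } — disjoint from FOLLOW(F)
  F → id: FIRST \ {ε} = { 'id' } — disjoint from FOLLOW(F)

E has no nullable alternative, so no FIRST/FOLLOW check is needed there.

No FIRST/FOLLOW conflicts found.

Answer: No FIRST/FOLLOW conflicts.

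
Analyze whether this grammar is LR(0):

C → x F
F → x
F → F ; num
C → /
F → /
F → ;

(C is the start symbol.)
Augment with C' → C and build the canonical LR(0) collection (I0 = CLOSURE({[C' → . C]}), then GOTO on every symbol after a dot until no new states appear). It has 10 states:
  I0: { [C → . /], [C → . x F], [C' → . C] }  — shift
  I1: { [C → / .] }  — reduce
  I2: { [C' → C .] }  — accept
  I3: { [C → x . F], [F → . /], [F → . ;], [F → . F ; num], [F → . x] }  — shift
  I4: { [F → / .] }  — reduce
  I5: { [F → ; .] }  — reduce
  I6: { [C → x F .], [F → F . ; num] }  — shift, reduce
  I7: { [F → x .] }  — reduce
  I8: { [F → F ; . num] }  — shift
  I9: { [F → F ; num .] }  — reduce

Conflict in state I6:
  Shift-reduce conflict between [C → x F .] and [F → F . ; num]
So the grammar is NOT LR(0).

Answer: No. Shift-reduce conflict between [C → x F .] and [F → F . ; num]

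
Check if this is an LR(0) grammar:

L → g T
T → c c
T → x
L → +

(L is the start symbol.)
A grammar is LR(0) if no state in the canonical LR(0) collection has:
  - both a shift item (dot before a terminal) and a complete item (shift-reduce conflict), or
  - two or more complete items (reduce-reduce conflict; the accept item [L' → L .] counts as a complete item here).

Augment with L' → L and build the canonical LR(0) collection (I0 = CLOSURE({[L' → . L]}), then GOTO on every symbol after a dot until no new states appear). It has 8 states:
  I0: { [L → . +], [L → . g T], [L' → . L] }  — shift
  I1: { [L → + .] }  — reduce
  I2: { [L' → L .] }  — accept
  I3: { [L → g . T], [T → . c c], [T → . x] }  — shift
  I4: { [L → g T .] }  — reduce
  I5: { [T → c . c] }  — shift
  I6: { [T → x .] }  — reduce
  I7: { [T → c c .] }  — reduce

Every state is either a pure shift/goto state or contains exactly one complete item and nothing to shift — no conflicts. The grammar is LR(0).

Answer: Yes, the grammar is LR(0)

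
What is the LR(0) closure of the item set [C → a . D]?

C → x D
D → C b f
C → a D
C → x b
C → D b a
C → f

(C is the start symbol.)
{ [C → . D b a], [C → . a D], [C → . f], [C → . x D], [C → . x b], [C → a . D], [D → . C b f] }

Start with: [C → a . D]
  [C → a . D] has the dot before D: add [D → . C b f]
  [D → . C b f] has the dot before C: add [C → . x D], [C → . a D], [C → . x b], [C → . D b a], [C → . f]
No further items can be added.

CLOSURE = { [C → . D b a], [C → . a D], [C → . f], [C → . x D], [C → . x b], [C → a . D], [D → . C b f] }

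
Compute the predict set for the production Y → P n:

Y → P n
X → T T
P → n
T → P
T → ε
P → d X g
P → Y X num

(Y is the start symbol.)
{ 'd', 'n' }

PREDICT(Y → P n) = (FIRST(RHS) \ {ε}) ∪ (FOLLOW(Y) if ε ∈ FIRST(RHS), i.e. RHS ⇒* ε)
FIRST(P) = { 'd', 'n' }
FIRST(P n) = { 'd', 'n' }
ε ∉ FIRST(P n), so FOLLOW(Y) is not added.
PREDICT(Y → P n) = { 'd', 'n' }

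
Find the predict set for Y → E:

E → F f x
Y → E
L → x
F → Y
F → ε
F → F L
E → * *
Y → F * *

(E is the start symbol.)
{ '*', 'f', 'x' }

PREDICT(Y → E) = (FIRST(RHS) \ {ε}) ∪ (FOLLOW(Y) if ε ∈ FIRST(RHS), i.e. RHS ⇒* ε)
FIRST(E) = { '*', 'f', 'x' }
FIRST(E) = { '*', 'f', 'x' }
ε ∉ FIRST(E), so FOLLOW(Y) is not added.
PREDICT(Y → E) = { '*', 'f', 'x' }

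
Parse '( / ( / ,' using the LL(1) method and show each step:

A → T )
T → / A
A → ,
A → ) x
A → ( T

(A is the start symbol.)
LL(1) parsing maintains a stack (initially the start symbol over $) and the input. At each step: if the stack top is a terminal, match it against the current input token; if it is a non-terminal N, replace it with the RHS of M[N, lookahead] (the unique production whose predict set contains the lookahead).

Stack is shown with the top on the left.

Stack  Input        Action
--------------------------
A $    ( / ( / , $  output A → ( T
( T $  ( / ( / , $  match '('
T $    / ( / , $    output T → / A
/ A $  / ( / , $    match '/'
A $    ( / , $      output A → ( T
( T $  ( / , $      match '('
T $    / , $        output T → / A
/ A $  / , $        match '/'
A $    , $          output A → ,
, $    , $          match ','
$      $            accept

The string is accepted.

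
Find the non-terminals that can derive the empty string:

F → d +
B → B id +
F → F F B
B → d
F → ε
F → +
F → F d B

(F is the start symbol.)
{ 'F' }

ε-productions: F → ε
So F is immediately nullable.
No further non-terminal can be added: every production for the remaining non-terminals contains a terminal or a non-nullable non-terminal.
Nullable = { 'F' }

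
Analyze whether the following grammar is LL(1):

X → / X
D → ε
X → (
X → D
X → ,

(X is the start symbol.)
A grammar is LL(1) if for each non-terminal N with multiple productions, the predict sets of those productions are pairwise disjoint, where PREDICT(N → α) = (FIRST(α) \ {ε}) ∪ (FOLLOW(N) if α ⇒* ε).

Relevant sets:
  FIRST(D) = { ε }
  FOLLOW(X) = { $ }

For X:
  PREDICT(X → '/' X) = { '/' }
  PREDICT(X → '(') = { '(' }
  PREDICT(X → D) = { $ }
  PREDICT(X → ',') = { ',' }
D has a single production, so nothing to check there.

All predict sets are disjoint. The grammar IS LL(1).

Answer: Yes, the grammar is LL(1).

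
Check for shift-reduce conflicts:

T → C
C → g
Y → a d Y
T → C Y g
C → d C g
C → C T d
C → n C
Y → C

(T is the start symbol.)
Augment with T' → T and build the canonical LR(0) collection (I0 = CLOSURE({[T' → . T]}), then GOTO on every symbol after a dot until no new states appear). It has 18 states:
  I0: { [C → . C T d], [C → . d C g], [C → . g], [C → . n C], [T → . C Y g], [T → . C], [T' → . T] }  — shift
  I1: { [C → . C T d], [C → . d C g], [C → . g], [C → . n C], [C → C . T d], [T → . C Y g], [T → . C], [T → C . Y g], [T → C .], [Y → . C], [Y → . a d Y] }  — shift, reduce
  I2: { [T' → T .] }  — accept
  I3: { [C → . C T d], [C → . d C g], [C → . g], [C → . n C], [C → d . C g] }  — shift
  I4: { [C → g .] }  — reduce
  I5: { [C → . C T d], [C → . d C g], [C → . g], [C → . n C], [C → n . C] }  — shift
  I6: { [C → . C T d], [C → . d C g], [C → . g], [C → . n C], [C → C . T d], [C → n C .], [T → . C Y g], [T → . C] }  — shift, reduce
  I7: { [C → C T . d] }  — shift
  I8: { [C → C T d .] }  — reduce
  I9: { [C → . C T d], [C → . d C g], [C → . g], [C → . n C], [C → C . T d], [C → d C . g], [T → . C Y g], [T → . C] }  — shift
  I10: { [C → d C g .], [C → g .] }  — 2 reduces
  I11: { [C → . C T d], [C → . d C g], [C → . g], [C → . n C], [C → C . T d], [T → . C Y g], [T → . C], [T → C . Y g], [T → C .], [Y → . C], [Y → . a d Y], [Y → C .] }  — shift, 2 reduces
  I12: { [T → C Y . g] }  — shift
  I13: { [Y → a . d Y] }  — shift
  I14: { [C → . C T d], [C → . d C g], [C → . g], [C → . n C], [Y → . C], [Y → . a d Y], [Y → a d . Y] }  — shift
  I15: { [C → . C T d], [C → . d C g], [C → . g], [C → . n C], [C → C . T d], [T → . C Y g], [T → . C], [Y → C .] }  — shift, reduce
  I16: { [Y → a d Y .] }  — reduce
  I17: { [T → C Y g .] }  — reduce

I1 contains reduce item [T → C .] and shift items [C → . d C g], [C → . g], [C → . n C], [Y → . a d Y] — shift-reduce conflict.
I6 contains reduce item [C → n C .] and shift items [C → . d C g], [C → . g], [C → . n C] — shift-reduce conflict.
I11 contains reduce items [T → C .], [Y → C .] and shift items [C → . d C g], [C → . g], [C → . n C], [Y → . a d Y] — shift-reduce conflict.
I15 contains reduce item [Y → C .] and shift items [C → . d C g], [C → . g], [C → . n C] — shift-reduce conflict.

Answer: Yes — I1: [T → C .] vs [C → . d C g]; I6: [C → n C .] vs [C → . d C g]; I11: [T → C .] vs [C → . d C g]; I15: [Y → C .] vs [C → . d C g]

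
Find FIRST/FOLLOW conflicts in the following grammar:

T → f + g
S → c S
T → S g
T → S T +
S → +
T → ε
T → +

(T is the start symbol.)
Yes. T → S g with FOLLOW(T) on { '+' }; T → S T '+' with FOLLOW(T) on { '+' }; T → '+' with FOLLOW(T) on { '+' }

Nullable non-terminals: T.
FIRST sets used below: FIRST(S) = { '+', 'c' }

T: nullable alternative(s) T → ε; FOLLOW(T) = { $, '+' }
  T → f + g: FIRST \ {ε} = { 'f' } — disjoint from FOLLOW(T)
  T → S g: FIRST \ {ε} = { '+', 'c' } — overlaps FOLLOW(T) on { '+' }: CONFLICT
  T → S T +: FIRST \ {ε} = { '+', 'c' } — overlaps FOLLOW(T) on { '+' }: CONFLICT
  T → ε: FIRST \ {ε} = { } — this is the only nullable alternative, skip
  T → +: FIRST \ {ε} = { '+' } — overlaps FOLLOW(T) on { '+' }: CONFLICT

S has no nullable alternative, so no FIRST/FOLLOW check is needed there.

So the grammar has 3 FIRST/FOLLOW conflicts (marked CONFLICT above).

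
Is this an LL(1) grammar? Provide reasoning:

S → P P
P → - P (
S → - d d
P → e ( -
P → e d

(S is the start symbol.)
No. Predict set conflict for S: { '-' }

A grammar is LL(1) if for each non-terminal N with multiple productions, the predict sets of those productions are pairwise disjoint, where PREDICT(N → α) = (FIRST(α) \ {ε}) ∪ (FOLLOW(N) if α ⇒* ε).

Relevant sets:
  FIRST(P) = { '-', 'e' }

For S:
  PREDICT(S → P P) = { '-', 'e' }
  PREDICT(S → '-' d d) = { '-' }
For P:
  PREDICT(P → '-' P '(') = { '-' }
  PREDICT(P → e '(' '-') = { 'e' }
  PREDICT(P → e d) = { 'e' }

Conflict found: Predict set conflict for S: { '-' }
The grammar is NOT LL(1).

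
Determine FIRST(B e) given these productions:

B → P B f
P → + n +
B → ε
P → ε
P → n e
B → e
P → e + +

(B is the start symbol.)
FIRST sets of the non-terminals involved (from the grammar, by fixed-point iteration):
  FIRST(B) = { '+', 'e', 'f', 'n', ε }

To compute FIRST(B e), process the symbols left to right:
Symbol B is a non-terminal. Add FIRST(B) \ {ε} = { '+', 'e', 'f', 'n' }
B is nullable (ε ∈ FIRST(B)), continue to the next symbol.
Symbol e is a terminal. Add 'e' and stop.
FIRST(B e) = { '+', 'e', 'f', 'n' }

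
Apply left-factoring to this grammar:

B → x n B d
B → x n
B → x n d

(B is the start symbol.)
B → x n B'
B' → B d
B' → ε
B' → d

Left-factoring transforms A → αβ₁ | αβ₂ into A → αA' and A' → β₁ | β₂
(α is the longest common prefix among the alternatives). Repeat until
no nonterminal has two alternatives with a common prefix.

Round 1: B has alternatives sharing prefix 'x n'. Introduce B': B → x n B'
  Add: B' → B d
  Add: B' → ε
  Add: B' → d

No remaining common prefixes — done.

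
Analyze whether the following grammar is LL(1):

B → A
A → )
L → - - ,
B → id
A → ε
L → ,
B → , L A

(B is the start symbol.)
Yes, the grammar is LL(1).

Relevant sets:
  FIRST(A) = { ')', ε }
  FOLLOW(B) = { $ }
  FOLLOW(A) = { $ }

For B:
  PREDICT(B → A) = { $, ')' }
  PREDICT(B → id) = { 'id' }
  PREDICT(B → ',' L A) = { ',' }
For A:
  PREDICT(A → ')') = { ')' }
  PREDICT(A → ε) = { $ }
For L:
  PREDICT(L → '-' '-' ',') = { '-' }
  PREDICT(L → ',') = { ',' }

All predict sets are disjoint. The grammar IS LL(1).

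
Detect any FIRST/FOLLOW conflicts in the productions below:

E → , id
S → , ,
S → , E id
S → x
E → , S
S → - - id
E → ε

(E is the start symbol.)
Nullable non-terminals: E.

E: nullable alternative(s) E → ε; FOLLOW(E) = { $, 'id' }
  E → , id: FIRST \ {ε} = { ',' } — disjoint from FOLLOW(E)
  E → , S: FIRST \ {ε} = { ',' } — disjoint from FOLLOW(E)
  E → ε: FIRST \ {ε} = { } — this is the only nullable alternative, skip

S has no nullable alternative, so no FIRST/FOLLOW check is needed there.

No FIRST/FOLLOW conflicts found.

Answer: No FIRST/FOLLOW conflicts.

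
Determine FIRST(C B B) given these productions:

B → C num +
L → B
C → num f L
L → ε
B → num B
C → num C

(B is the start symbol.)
FIRST sets of the non-terminals involved (from the grammar, by fixed-point iteration):
  FIRST(C) = { 'num' }

To compute FIRST(C B B), process the symbols left to right:
Symbol C is a non-terminal. Add FIRST(C) \ {ε} = { 'num' }
C is not nullable (ε ∉ FIRST(C)), so stop here.
FIRST(C B B) = { 'num' }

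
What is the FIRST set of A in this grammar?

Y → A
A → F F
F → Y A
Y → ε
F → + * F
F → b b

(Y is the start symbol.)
To compute FIRST(A), examine every production with A on the left-hand side, reading each right-hand side left to right until a non-nullable symbol is reached.

FIRST sets of the other non-terminals involved (by the same procedure, iterated to a fixed point):
  FIRST(F) = { '+', 'b' }

From A → F F:
  - F is a non-terminal: add FIRST(F) \ {ε} = { '+', 'b' }
    F is not nullable, so stop

Collecting: FIRST(A) = { '+', 'b' }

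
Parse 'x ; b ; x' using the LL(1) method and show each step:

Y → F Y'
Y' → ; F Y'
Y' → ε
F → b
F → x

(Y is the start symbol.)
LL(1) parsing maintains a stack (initially the start symbol over $) and the input. At each step: if the stack top is a terminal, match it against the current input token; if it is a non-terminal N, replace it with the RHS of M[N, lookahead] (the unique production whose predict set contains the lookahead).

Stack is shown with the top on the left.

Stack     Input        Action
-----------------------------
Y $       x ; b ; x $  output Y → F Y'
F Y' $    x ; b ; x $  output F → x
x Y' $    x ; b ; x $  match 'x'
Y' $      ; b ; x $    output Y' → ; F Y'
; F Y' $  ; b ; x $    match ';'
F Y' $    b ; x $      output F → b
b Y' $    b ; x $      match 'b'
Y' $      ; x $        output Y' → ; F Y'
; F Y' $  ; x $        match ';'
F Y' $    x $          output F → x
x Y' $    x $          match 'x'
Y' $      $            output Y' → ε
$         $            accept

The string is accepted.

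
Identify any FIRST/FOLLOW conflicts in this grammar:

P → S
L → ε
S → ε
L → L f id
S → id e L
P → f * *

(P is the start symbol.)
Yes. L → L f id with FOLLOW(L) on { 'f' }

Nullable non-terminals: L, P, S.
FIRST sets used below: FIRST(L) = { 'f', ε }, FIRST(S) = { 'id', ε }

L: nullable alternative(s) L → ε; FOLLOW(L) = { $, 'f' }
  L → ε: FIRST \ {ε} = { } — this is the only nullable alternative, skip
  L → L f id: FIRST \ {ε} = { 'f' } — overlaps FOLLOW(L) on { 'f' }: CONFLICT

P: nullable alternative(s) P → S; FOLLOW(P) = { $ }
  P → S: FIRST \ {ε} = { 'id' } — this is the only nullable alternative, skip
  P → f * *: FIRST \ {ε} = { 'f' } — disjoint from FOLLOW(P)

S: nullable alternative(s) S → ε; FOLLOW(S) = { $ }
  S → ε: FIRST \ {ε} = { } — this is the only nullable alternative, skip
  S → id e L: FIRST \ {ε} = { 'id' } — disjoint from FOLLOW(S)

So the grammar has 1 FIRST/FOLLOW conflict (marked CONFLICT above).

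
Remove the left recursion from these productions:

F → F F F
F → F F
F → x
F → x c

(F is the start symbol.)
F is directly left-recursive. The standard transformation for
  A → A α₁ | ... | A α_m | β₁ | ... | β_n
is
  A  → β₁ A' | ... | β_n A'
  A' → α₁ A' | ... | α_m A' | ε

F → x becomes F → x F'
F → x c becomes F → x c F'
F → F F F becomes F' → F F F'
F → F F becomes F' → F F'
Add F' → ε

Resulting grammar:
F → x F'
F → x c F'
F' → F F F'
F' → F F'
F' → ε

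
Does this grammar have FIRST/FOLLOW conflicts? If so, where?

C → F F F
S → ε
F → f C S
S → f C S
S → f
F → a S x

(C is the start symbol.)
Yes. S → f C S with FOLLOW(S) on { 'f' }; S → f with FOLLOW(S) on { 'f' }

A FIRST/FOLLOW conflict occurs when a non-terminal N has a nullable alternative N → β (β ⇒* ε) and another alternative N → α with FIRST(α) ∩ FOLLOW(N) ≠ ∅: on such a lookahead the parser cannot decide between expanding α and letting N vanish via β.

Nullable non-terminals: S.

S: nullable alternative(s) S → ε; FOLLOW(S) = { $, 'a', 'f', 'x' }
  S → ε: FIRST \ {ε} = { } — this is the only nullable alternative, skip
  S → f C S: FIRST \ {ε} = { 'f' } — overlaps FOLLOW(S) on { 'f' }: CONFLICT
  S → f: FIRST \ {ε} = { 'f' } — overlaps FOLLOW(S) on { 'f' }: CONFLICT

C, F have no nullable alternative, so no FIRST/FOLLOW check is needed there.

So the grammar has 2 FIRST/FOLLOW conflicts (marked CONFLICT above).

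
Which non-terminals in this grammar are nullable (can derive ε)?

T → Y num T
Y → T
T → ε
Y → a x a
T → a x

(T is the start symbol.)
ε-productions: T → ε
So T is immediately nullable.
Y → T: every symbol on the right is nullable, so Y is nullable too.
Every non-terminal is now nullable.
Nullable = { 'T', 'Y' }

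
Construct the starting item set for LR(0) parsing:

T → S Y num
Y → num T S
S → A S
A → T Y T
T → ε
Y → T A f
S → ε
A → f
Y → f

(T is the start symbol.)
{ [A → . T Y T], [A → . f], [S → . A S], [S → .], [T → . S Y num], [T → .], [T' → . T] }

First, augment the grammar with T' → T
I₀ = CLOSURE({ [T' → . T] }):
  [T' → . T] has the dot before T: add [T → . S Y num], [T → .]
  [T → . S Y num] has the dot before S: add [S → . A S], [S → .]
  [S → . A S] has the dot before A: add [A → . T Y T], [A → . f]
No further items can be added.

I₀ = { [A → . T Y T], [A → . f], [S → . A S], [S → .], [T → . S Y num], [T → .], [T' → . T] }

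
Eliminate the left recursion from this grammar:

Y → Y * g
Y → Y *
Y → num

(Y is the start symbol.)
Y is directly left-recursive. The standard transformation for
  A → A α₁ | ... | A α_m | β₁ | ... | β_n
is
  A  → β₁ A' | ... | β_n A'
  A' → α₁ A' | ... | α_m A' | ε

Y → num becomes Y → num Y'
Y → Y * g becomes Y' → * g Y'
Y → Y * becomes Y' → * Y'
Add Y' → ε

Resulting grammar:
Y → num Y'
Y' → * g Y'
Y' → * Y'
Y' → ε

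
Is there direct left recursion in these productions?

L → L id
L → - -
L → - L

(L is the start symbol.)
Direct left recursion occurs when N → N α for some non-terminal N (the right-hand side begins with the left-hand side itself).

L → L id: LEFT RECURSIVE (starts with L)
L → - -: starts with '-'
L → - L: starts with '-'

The grammar has direct left recursion on: L.

Answer: Yes, L is left-recursive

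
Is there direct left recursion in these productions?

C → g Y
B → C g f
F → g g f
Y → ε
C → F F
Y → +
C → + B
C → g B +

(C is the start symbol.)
No direct left recursion

Direct left recursion occurs when N → N α for some non-terminal N (the right-hand side begins with the left-hand side itself).

C → g Y: starts with g
B → C g f: starts with C
F → g g f: starts with g
Y → ε: starts with ε
C → F F: starts with F
Y → +: starts with '+'
C → + B: starts with '+'
C → g B +: starts with g

No direct left recursion found.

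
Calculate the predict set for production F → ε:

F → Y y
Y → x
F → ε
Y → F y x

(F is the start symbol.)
{ $, 'y' }

PREDICT(F → ε) = (FIRST(RHS) \ {ε}) ∪ (FOLLOW(F) if ε ∈ FIRST(RHS), i.e. RHS ⇒* ε)
The right-hand side is ε (FIRST(ε) = { ε }), so the predict set is FOLLOW(F) = { $, 'y' }
PREDICT(F → ε) = { $, 'y' }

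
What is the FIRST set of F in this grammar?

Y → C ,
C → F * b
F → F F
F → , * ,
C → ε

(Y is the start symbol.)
{ ',' }

To compute FIRST(F), examine every production with F on the left-hand side, reading each right-hand side left to right until a non-nullable symbol is reached.

From F → F F:
  - F is the symbol being defined: contributes nothing new
    F is not nullable, so stop
From F → , * ,:
  - ',' is a terminal: add ',' and stop

Collecting: FIRST(F) = { ',' }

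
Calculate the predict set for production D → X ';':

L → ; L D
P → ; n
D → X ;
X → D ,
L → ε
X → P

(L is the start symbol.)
{ ';' }

PREDICT(D → X ';') = (FIRST(RHS) \ {ε}) ∪ (FOLLOW(D) if ε ∈ FIRST(RHS), i.e. RHS ⇒* ε)
FIRST(X) = { ';' }
FIRST(X ';') = { ';' }
ε ∉ FIRST(X ';'), so FOLLOW(D) is not added.
PREDICT(D → X ';') = { ';' }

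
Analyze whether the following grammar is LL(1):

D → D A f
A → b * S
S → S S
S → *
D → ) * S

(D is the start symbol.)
A grammar is LL(1) if for each non-terminal N with multiple productions, the predict sets of those productions are pairwise disjoint, where PREDICT(N → α) = (FIRST(α) \ {ε}) ∪ (FOLLOW(N) if α ⇒* ε).

Relevant sets:
  FIRST(D) = { ')' }
  FIRST(S) = { '*' }

For D:
  PREDICT(D → D A f) = { ')' }
  PREDICT(D → ')' '*' S) = { ')' }
For S:
  PREDICT(S → S S) = { '*' }
  PREDICT(S → '*') = { '*' }
A has a single production, so nothing to check there.

Conflict found: Predict set conflict for D: { ')' }
The grammar is NOT LL(1).

Answer: No. Predict set conflict for D: { ')' }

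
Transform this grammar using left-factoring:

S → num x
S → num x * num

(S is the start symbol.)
S → num x S'
S' → ε
S' → * num

Left-factoring transforms A → αβ₁ | αβ₂ into A → αA' and A' → β₁ | β₂
(α is the longest common prefix among the alternatives). Repeat until
no nonterminal has two alternatives with a common prefix.

Round 1: S has alternatives sharing prefix 'num x'. Introduce S': S → num x S'
  Add: S' → ε
  Add: S' → * num

No remaining common prefixes — done.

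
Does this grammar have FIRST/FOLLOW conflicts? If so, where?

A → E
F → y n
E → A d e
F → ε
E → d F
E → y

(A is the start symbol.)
A FIRST/FOLLOW conflict occurs when a non-terminal N has a nullable alternative N → β (β ⇒* ε) and another alternative N → α with FIRST(α) ∩ FOLLOW(N) ≠ ∅: on such a lookahead the parser cannot decide between expanding α and letting N vanish via β.

Nullable non-terminals: F.

F: nullable alternative(s) F → ε; FOLLOW(F) = { $, 'd' }
  F → y n: FIRST \ {ε} = { 'y' } — disjoint from FOLLOW(F)
  F → ε: FIRST \ {ε} = { } — this is the only nullable alternative, skip

A, E have no nullable alternative, so no FIRST/FOLLOW check is needed there.

No FIRST/FOLLOW conflicts found.

Answer: No FIRST/FOLLOW conflicts.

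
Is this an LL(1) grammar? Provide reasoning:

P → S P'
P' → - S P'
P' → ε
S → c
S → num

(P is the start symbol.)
A grammar is LL(1) if for each non-terminal N with multiple productions, the predict sets of those productions are pairwise disjoint, where PREDICT(N → α) = (FIRST(α) \ {ε}) ∪ (FOLLOW(N) if α ⇒* ε).

Relevant sets:
  FOLLOW(P') = { $ }

For P':
  PREDICT(P' → '-' S P') = { '-' }
  PREDICT(P' → ε) = { $ }
For S:
  PREDICT(S → c) = { 'c' }
  PREDICT(S → num) = { 'num' }
P has a single production, so nothing to check there.

All predict sets are disjoint. The grammar IS LL(1).

Answer: Yes, the grammar is LL(1).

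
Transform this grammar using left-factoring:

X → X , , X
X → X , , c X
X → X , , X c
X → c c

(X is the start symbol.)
X → X , , X'
X' → X X''
X'' → ε
X'' → c
X' → c X
X → c c

Left-factoring transforms A → αβ₁ | αβ₂ into A → αA' and A' → β₁ | β₂
(α is the longest common prefix among the alternatives). Repeat until
no nonterminal has two alternatives with a common prefix.

Round 1: X has alternatives sharing prefix 'X , ,'. Introduce X': X → X , , X'
  Add: X' → X
  Add: X' → c X
  Add: X' → X c

Round 2: X' has alternatives sharing prefix 'X'. Introduce X'': X' → X X''
  Add: X'' → ε
  Add: X'' → c

No remaining common prefixes — done.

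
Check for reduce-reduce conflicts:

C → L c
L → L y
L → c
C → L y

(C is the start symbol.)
A reduce-reduce conflict occurs when an LR(0) state has two complete items [A → α .] and [B → β .] — both call for a reduction, and with no lookahead the parser cannot choose between them.

Augment with C' → C and build the canonical LR(0) collection (I0 = CLOSURE({[C' → . C]}), then GOTO on every symbol after a dot until no new states appear). It has 6 states:
  I0: { [C → . L c], [C → . L y], [C' → . C], [L → . L y], [L → . c] }  — shift
  I1: { [C' → C .] }  — accept
  I2: { [C → L . c], [C → L . y], [L → L . y] }  — shift
  I3: { [L → c .] }  — reduce
  I4: { [C → L c .] }  — reduce
  I5: { [C → L y .], [L → L y .] }  — 2 reduces

I5 contains complete items [C → L y .], [L → L y .] — reduce-reduce conflict.

Answer: Yes — I5: [C → L y .] vs [L → L y .]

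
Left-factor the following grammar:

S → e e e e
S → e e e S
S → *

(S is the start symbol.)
Left-factoring transforms A → αβ₁ | αβ₂ into A → αA' and A' → β₁ | β₂
(α is the longest common prefix among the alternatives). Repeat until
no nonterminal has two alternatives with a common prefix.

Round 1: S has alternatives sharing prefix 'e e e'. Introduce S': S → e e e S'
  Add: S' → e
  Add: S' → S

No remaining common prefixes — done.

Resulting grammar:
S → e e e S'
S' → e
S' → S
S → *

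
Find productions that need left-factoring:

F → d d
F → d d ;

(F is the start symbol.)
Yes, F has productions with common prefix 'd d'

Left-factoring is needed when two productions for the same non-terminal
share a common prefix on the right-hand side.

Productions for F:
  F → d d
  F → d d ;

Found common prefix 'd d' in productions for F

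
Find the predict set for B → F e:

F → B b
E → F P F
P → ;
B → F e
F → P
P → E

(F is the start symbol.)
{ ';' }

PREDICT(B → F e) = (FIRST(RHS) \ {ε}) ∪ (FOLLOW(B) if ε ∈ FIRST(RHS), i.e. RHS ⇒* ε)
FIRST(F) = { ';' }
FIRST(F e) = { ';' }
ε ∉ FIRST(F e), so FOLLOW(B) is not added.
PREDICT(B → F e) = { ';' }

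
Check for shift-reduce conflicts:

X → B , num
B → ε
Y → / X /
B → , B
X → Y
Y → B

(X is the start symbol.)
Yes — I0: [B → .] vs [B → . , B]; I1: [B → .] vs [B → . , B]; I2: [B → .] vs [B → . , B]; I3: [Y → B .] vs [X → B . , num]

Augment with X' → X and build the canonical LR(0) collection (I0 = CLOSURE({[X' → . X]}), then GOTO on every symbol after a dot until no new states appear). It has 11 states:
  I0: { [B → . , B], [B → .], [X → . B , num], [X → . Y], [X' → . X], [Y → . / X /], [Y → . B] }  — shift, reduce
  I1: { [B → , . B], [B → . , B], [B → .] }  — shift, reduce
  I2: { [B → . , B], [B → .], [X → . B , num], [X → . Y], [Y → . / X /], [Y → . B], [Y → / . X /] }  — shift, reduce
  I3: { [X → B . , num], [Y → B .] }  — shift, reduce
  I4: { [X' → X .] }  — accept
  I5: { [X → Y .] }  — reduce
  I6: { [X → B , . num] }  — shift
  I7: { [X → B , num .] }  — reduce
  I8: { [Y → / X . /] }  — shift
  I9: { [Y → / X / .] }  — reduce
  I10: { [B → , B .] }  — reduce

I0 contains reduce item [B → .] and shift items [B → . , B], [Y → . / X /] — shift-reduce conflict.
I1 contains reduce item [B → .] and shift item [B → . , B] — shift-reduce conflict.
I2 contains reduce item [B → .] and shift items [B → . , B], [Y → . / X /] — shift-reduce conflict.
I3 contains reduce item [Y → B .] and shift item [X → B . , num] — shift-reduce conflict.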